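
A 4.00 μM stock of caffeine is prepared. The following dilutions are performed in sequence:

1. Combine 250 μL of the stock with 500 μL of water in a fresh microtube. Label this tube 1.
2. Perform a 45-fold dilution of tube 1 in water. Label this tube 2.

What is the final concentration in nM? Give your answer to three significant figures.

Step 1: 250 μL + 500 μL = 750 μL total → factor 750/250 = 3
Step 2: 45-fold → factor 45
Overall dilution factor = 3 × 45 = 135
Final = 4.00 μM / 135 = 0.02963 μM = 29.6 nM

29.6 nM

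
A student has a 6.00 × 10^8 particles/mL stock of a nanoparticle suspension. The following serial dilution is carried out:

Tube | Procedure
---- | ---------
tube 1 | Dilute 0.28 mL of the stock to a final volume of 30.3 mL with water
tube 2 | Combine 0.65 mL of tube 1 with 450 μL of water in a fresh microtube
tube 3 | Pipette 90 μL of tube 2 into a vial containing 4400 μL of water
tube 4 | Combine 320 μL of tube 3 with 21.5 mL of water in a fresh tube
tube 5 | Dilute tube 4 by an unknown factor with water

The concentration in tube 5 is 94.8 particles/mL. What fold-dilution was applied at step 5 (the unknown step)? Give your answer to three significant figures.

10.2-fold

Step 1: 0.28 mL brought to 30.3 mL → factor 30.3/0.28 = 108.21
Step 2: 0.65 mL + 450 μL = 1.1 mL total → factor 1.1/0.65 = 1.6923
Step 3: 90 μL + 4400 μL = 4490 μL total → factor 4490/90 = 49.889
Step 4: 320 μL + 21.5 mL = 21820 μL total → factor 21820/320 = 68.188
Step 5: unknown factor x
Product of known-step factors = 6.2298 × 10^5
Overall factor = 6.00 × 10^8 particles/mL / (94.8 particles/mL) = 6.3291 × 10^6
x = 6.3291 × 10^6 / 6.2298 × 10^5 = 10.2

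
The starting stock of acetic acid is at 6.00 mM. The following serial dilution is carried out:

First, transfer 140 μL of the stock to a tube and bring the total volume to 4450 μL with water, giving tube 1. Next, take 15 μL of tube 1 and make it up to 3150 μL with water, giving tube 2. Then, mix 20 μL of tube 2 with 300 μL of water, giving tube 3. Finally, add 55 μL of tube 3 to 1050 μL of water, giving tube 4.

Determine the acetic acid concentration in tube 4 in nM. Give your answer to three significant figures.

Step 1: 140 μL brought to 4450 μL → factor 4450/140 = 31.786
Step 2: 15 μL brought to 3150 μL → factor 3150/15 = 210
Step 3: 20 μL + 300 μL = 320 μL total → factor 320/20 = 16
Step 4: 55 μL + 1050 μL = 1105 μL total → factor 1105/55 = 20.091
Overall dilution factor = 31.786 × 210 × 16 × 20.091 = 2.1457 × 10^6
Final = 6.00 mM / 2.1457 × 10^6 = 2.796 × 10^-6 mM = 2.80 nM

2.80 nM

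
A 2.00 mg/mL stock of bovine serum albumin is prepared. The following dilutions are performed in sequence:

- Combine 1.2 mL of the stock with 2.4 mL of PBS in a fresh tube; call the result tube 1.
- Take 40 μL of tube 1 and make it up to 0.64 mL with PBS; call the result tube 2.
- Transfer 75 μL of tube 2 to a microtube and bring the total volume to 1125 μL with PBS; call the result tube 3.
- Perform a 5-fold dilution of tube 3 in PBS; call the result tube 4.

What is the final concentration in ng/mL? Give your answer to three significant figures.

556 ng/mL

Step 1: 1.2 mL + 2.4 mL = 3.6 mL total → factor 3.6/1.2 = 3
Step 2: 40 μL brought to 0.64 mL → factor 640/40 = 16
Step 3: 75 μL brought to 1125 μL → factor 1125/75 = 15
Step 4: 5-fold → factor 5
Overall dilution factor = 3 × 16 × 15 × 5 = 3600
Final = 2.00 mg/mL / 3600 = 0.0005556 mg/mL = 556 ng/mL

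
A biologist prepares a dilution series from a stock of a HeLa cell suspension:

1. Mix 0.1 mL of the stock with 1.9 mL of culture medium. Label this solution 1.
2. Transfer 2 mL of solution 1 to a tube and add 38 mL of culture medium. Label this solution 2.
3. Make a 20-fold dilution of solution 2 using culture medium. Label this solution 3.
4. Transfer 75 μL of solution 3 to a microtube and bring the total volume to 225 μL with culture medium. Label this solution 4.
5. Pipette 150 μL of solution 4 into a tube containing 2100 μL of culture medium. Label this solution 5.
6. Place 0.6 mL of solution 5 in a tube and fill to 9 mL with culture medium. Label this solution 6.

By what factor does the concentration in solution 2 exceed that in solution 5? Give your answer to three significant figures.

900

Step 1: 0.1 mL + 1.9 mL = 2 mL total → factor 2/0.1 = 20
Step 2: 2 mL + 38 mL = 40 mL total → factor 40/2 = 20
Step 3: 20-fold → factor 20
Step 4: 75 μL brought to 225 μL → factor 225/75 = 3
Step 5: 150 μL + 2100 μL = 2250 μL total → factor 2250/150 = 15
Dilution factor to solution 2 = 400; to solution 5 = 3.6 × 10^5
[solution 2]/[solution 5] = (factor to solution 5)/(factor to solution 2) = 3.6 × 10^5/400 = 900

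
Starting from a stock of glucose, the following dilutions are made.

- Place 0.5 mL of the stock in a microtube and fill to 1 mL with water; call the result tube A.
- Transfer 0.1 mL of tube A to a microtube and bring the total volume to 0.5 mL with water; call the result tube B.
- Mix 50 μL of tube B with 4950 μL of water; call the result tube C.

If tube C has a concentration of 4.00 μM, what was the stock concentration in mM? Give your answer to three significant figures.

4.00 mM

Step 1: 0.5 mL brought to 1 mL → factor 1/0.5 = 2
Step 2: 0.1 mL brought to 0.5 mL → factor 0.5/0.1 = 5
Step 3: 50 μL + 4950 μL = 5000 μL total → factor 5000/50 = 100
Overall dilution factor = 2 × 5 × 100 = 1000
Stock = 4.00 μM × 1000 = 4000 μM = 4.00 mM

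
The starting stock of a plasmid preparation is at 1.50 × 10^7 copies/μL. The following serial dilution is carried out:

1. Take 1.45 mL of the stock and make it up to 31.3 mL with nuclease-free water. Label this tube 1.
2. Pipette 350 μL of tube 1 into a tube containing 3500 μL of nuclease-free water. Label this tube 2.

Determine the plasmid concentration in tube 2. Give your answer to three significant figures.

Step 1: 1.45 mL brought to 31.3 mL → factor 31.3/1.45 = 21.586
Step 2: 350 μL + 3500 μL = 3850 μL total → factor 3850/350 = 11
Overall dilution factor = 21.586 × 11 = 237.45
Final = 1.50 × 10^7 copies/μL / 237.45 = 6.32 × 10^4 copies/μL

6.32 × 10^4 copies/μL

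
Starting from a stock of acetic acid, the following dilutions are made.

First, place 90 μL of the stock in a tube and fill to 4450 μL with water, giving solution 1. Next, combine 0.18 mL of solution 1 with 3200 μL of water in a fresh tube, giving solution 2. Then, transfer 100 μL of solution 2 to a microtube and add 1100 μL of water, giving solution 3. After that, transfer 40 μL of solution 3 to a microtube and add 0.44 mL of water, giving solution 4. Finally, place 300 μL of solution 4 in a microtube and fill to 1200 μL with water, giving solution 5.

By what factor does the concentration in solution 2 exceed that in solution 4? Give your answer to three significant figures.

Step 1: 90 μL brought to 4450 μL → factor 4450/90 = 49.444
Step 2: 0.18 mL + 3200 μL = 3.38 mL total → factor 3.38/0.18 = 18.778
Step 3: 100 μL + 1100 μL = 1200 μL total → factor 1200/100 = 12
Step 4: 40 μL + 0.44 mL = 480 μL total → factor 480/40 = 12
Dilution factor to solution 2 = 928.46; to solution 4 = 1.337 × 10^5
[solution 2]/[solution 4] = (factor to solution 4)/(factor to solution 2) = 1.337 × 10^5/928.46 = 144

144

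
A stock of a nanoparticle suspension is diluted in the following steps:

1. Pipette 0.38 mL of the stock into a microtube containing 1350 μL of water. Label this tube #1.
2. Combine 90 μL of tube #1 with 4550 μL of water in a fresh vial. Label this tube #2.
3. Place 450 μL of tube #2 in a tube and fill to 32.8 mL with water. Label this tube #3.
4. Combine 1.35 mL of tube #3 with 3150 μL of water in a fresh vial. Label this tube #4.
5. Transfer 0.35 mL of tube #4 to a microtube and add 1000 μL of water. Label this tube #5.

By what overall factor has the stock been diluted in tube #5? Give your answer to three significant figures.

Step 1: 0.38 mL + 1350 μL = 1.73 mL total → factor 1.73/0.38 = 4.5526
Step 2: 90 μL + 4550 μL = 4640 μL total → factor 4640/90 = 51.556
Step 3: 450 μL brought to 32.8 mL → factor 32800/450 = 72.889
Step 4: 1.35 mL + 3150 μL = 4.5 mL total → factor 4.5/1.35 = 3.3333
Step 5: 0.35 mL + 1000 μL = 1.35 mL total → factor 1.35/0.35 = 3.8571
Overall dilution factor = 4.5526 × 51.556 × 72.889 × 3.3333 × 3.8571 = 2.1996 × 10^5

2.20 × 10^5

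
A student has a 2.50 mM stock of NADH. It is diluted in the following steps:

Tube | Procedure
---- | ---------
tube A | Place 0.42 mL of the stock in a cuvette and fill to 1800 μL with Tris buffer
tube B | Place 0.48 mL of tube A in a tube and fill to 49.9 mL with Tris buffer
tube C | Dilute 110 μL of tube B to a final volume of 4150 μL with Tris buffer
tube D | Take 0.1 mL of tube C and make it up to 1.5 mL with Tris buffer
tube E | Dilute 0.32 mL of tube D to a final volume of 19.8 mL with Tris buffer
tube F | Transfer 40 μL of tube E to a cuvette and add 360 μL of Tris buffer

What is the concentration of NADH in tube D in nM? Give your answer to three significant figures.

9.92 nM

Step 1: 0.42 mL brought to 1800 μL → factor 1.8/0.42 = 4.2857
Step 2: 0.48 mL brought to 49.9 mL → factor 49.9/0.48 = 103.96
Step 3: 110 μL brought to 4150 μL → factor 4150/110 = 37.727
Step 4: 0.1 mL brought to 1.5 mL → factor 1.5/0.1 = 15
Dilution factor through tube D = 4.2857 × 103.96 × 37.727 × 15 = 2.5213 × 10^5
[tube D] = 2.50 mM / 2.5213 × 10^5 = 9.915 × 10^-6 mM = 9.92 nM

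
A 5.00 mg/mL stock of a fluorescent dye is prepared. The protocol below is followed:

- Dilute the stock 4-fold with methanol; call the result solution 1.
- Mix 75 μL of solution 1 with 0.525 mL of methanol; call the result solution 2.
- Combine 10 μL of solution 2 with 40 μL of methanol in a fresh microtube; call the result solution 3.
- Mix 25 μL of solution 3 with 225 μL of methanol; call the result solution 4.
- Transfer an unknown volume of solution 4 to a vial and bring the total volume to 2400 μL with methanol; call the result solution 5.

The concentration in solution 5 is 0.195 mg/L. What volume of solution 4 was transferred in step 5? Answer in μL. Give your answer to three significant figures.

150 μL

Step 1: 4-fold → factor 4
Step 2: 75 μL + 0.525 mL = 600 μL total → factor 600/75 = 8
Step 3: 10 μL + 40 μL = 50 μL total → factor 50/10 = 5
Step 4: 25 μL + 225 μL = 250 μL total → factor 250/25 = 10
Step 5: v brought to 2400 μL → factor = 2400 μL/v
Product of known-step factors = 1600
Overall factor = 5.00 mg/mL / (0.195 mg/L) = 25641
Step-5 factor = 25641 / 1600 = 16.026
v = 2400 μL / 16.026 = 150 μL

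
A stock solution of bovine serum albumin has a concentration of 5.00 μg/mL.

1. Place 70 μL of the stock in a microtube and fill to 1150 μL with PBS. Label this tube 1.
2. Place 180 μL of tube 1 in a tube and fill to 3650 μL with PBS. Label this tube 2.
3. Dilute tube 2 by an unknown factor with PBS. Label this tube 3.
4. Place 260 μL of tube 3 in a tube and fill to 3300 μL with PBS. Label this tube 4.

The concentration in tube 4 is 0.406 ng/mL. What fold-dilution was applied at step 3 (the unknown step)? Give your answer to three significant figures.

2.91-fold

Step 1: 70 μL brought to 1150 μL → factor 1150/70 = 16.429
Step 2: 180 μL brought to 3650 μL → factor 3650/180 = 20.278
Step 3: unknown factor x
Step 4: 260 μL brought to 3300 μL → factor 3300/260 = 12.692
Product of known-step factors = 4228.3
Overall factor = 5.00 μg/mL / (0.406 ng/mL) = 12315
x = 12315 / 4228.3 = 2.91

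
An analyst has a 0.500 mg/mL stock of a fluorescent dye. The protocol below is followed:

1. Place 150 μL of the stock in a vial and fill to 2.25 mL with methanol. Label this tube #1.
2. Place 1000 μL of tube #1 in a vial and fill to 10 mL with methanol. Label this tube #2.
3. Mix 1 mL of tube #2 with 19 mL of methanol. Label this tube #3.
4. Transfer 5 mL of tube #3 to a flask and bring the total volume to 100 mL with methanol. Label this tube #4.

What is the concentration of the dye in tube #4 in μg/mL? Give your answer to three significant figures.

Step 1: 150 μL brought to 2.25 mL → factor 2250/150 = 15
Step 2: 1000 μL brought to 10 mL → factor 10000/1000 = 10
Step 3: 1 mL + 19 mL = 20 mL total → factor 20/1 = 20
Step 4: 5 mL brought to 100 mL → factor 100/5 = 20
Overall dilution factor = 15 × 10 × 20 × 20 = 60000
Final = 0.500 mg/mL / 60000 = 8.333 × 10^-6 mg/mL = 0.00833 μg/mL

0.00833 μg/mL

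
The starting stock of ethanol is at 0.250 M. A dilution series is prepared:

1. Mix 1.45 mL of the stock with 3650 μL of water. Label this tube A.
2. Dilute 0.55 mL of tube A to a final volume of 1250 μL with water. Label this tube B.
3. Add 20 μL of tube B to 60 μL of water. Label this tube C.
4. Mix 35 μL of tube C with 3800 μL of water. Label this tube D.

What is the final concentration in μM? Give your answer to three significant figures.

71.4 μM

Step 1: 1.45 mL + 3650 μL = 5.1 mL total → factor 5.1/1.45 = 3.5172
Step 2: 0.55 mL brought to 1250 μL → factor 1.25/0.55 = 2.2727
Step 3: 20 μL + 60 μL = 80 μL total → factor 80/20 = 4
Step 4: 35 μL + 3800 μL = 3835 μL total → factor 3835/35 = 109.57
Overall dilution factor = 3.5172 × 2.2727 × 4 × 109.57 = 3503.5
Final = 0.250 M / 3503.5 = 7.136 × 10^-5 M = 71.4 μM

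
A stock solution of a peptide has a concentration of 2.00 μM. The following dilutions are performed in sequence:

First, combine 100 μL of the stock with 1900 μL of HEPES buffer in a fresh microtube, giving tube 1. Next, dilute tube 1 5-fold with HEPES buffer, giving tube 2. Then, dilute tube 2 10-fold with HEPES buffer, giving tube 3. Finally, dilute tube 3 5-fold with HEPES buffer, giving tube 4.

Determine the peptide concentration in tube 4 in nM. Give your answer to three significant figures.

Step 1: 100 μL + 1900 μL = 2000 μL total → factor 2000/100 = 20
Step 2: 5-fold → factor 5
Step 3: 10-fold → factor 10
Step 4: 5-fold → factor 5
Overall dilution factor = 20 × 5 × 10 × 5 = 5000
Final = 2.00 μM / 5000 = 0.0004000 μM = 0.400 nM

0.400 nM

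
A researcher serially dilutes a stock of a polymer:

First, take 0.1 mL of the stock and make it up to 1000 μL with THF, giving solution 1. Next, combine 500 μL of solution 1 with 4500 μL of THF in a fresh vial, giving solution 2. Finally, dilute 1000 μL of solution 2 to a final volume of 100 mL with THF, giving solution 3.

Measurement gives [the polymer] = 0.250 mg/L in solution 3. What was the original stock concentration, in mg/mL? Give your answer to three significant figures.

2.50 mg/mL

Step 1: 0.1 mL brought to 1000 μL → factor 1/0.1 = 10
Step 2: 500 μL + 4500 μL = 5000 μL total → factor 5000/500 = 10
Step 3: 1000 μL brought to 100 mL → factor 1 × 10^5/1000 = 100
Overall dilution factor = 10 × 10 × 100 = 10000
Stock = 0.250 mg/L × 10000 = 2500 mg/L = 2.50 mg/mL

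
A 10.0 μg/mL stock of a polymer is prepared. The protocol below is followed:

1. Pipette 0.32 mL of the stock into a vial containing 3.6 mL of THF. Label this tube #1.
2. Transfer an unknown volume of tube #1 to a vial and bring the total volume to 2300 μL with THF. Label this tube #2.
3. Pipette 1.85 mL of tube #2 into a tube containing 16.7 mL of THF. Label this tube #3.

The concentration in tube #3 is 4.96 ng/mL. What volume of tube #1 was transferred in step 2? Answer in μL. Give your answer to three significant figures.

Step 1: 0.32 mL + 3.6 mL = 3.92 mL total → factor 3.92/0.32 = 12.25
Step 2: v brought to 2300 μL → factor = 2300 μL/v
Step 3: 1.85 mL + 16.7 mL = 18.55 mL total → factor 18.55/1.85 = 10.027
Product of known-step factors = 122.83
Overall factor = 10.0 μg/mL / (4.96 ng/mL) = 2016.1
Step-2 factor = 2016.1 / 122.83 = 16.414
v = 2300 μL / 16.414 = 140 μL

140 μL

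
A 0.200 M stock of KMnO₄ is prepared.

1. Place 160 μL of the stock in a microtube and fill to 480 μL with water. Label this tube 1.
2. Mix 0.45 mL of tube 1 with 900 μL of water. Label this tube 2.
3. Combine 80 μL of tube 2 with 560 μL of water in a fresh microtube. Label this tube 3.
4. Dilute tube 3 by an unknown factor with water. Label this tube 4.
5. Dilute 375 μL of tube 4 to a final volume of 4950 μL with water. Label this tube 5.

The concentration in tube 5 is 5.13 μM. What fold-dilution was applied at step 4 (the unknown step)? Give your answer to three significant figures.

41.0-fold

Step 1: 160 μL brought to 480 μL → factor 480/160 = 3
Step 2: 0.45 mL + 900 μL = 1.35 mL total → factor 1.35/0.45 = 3
Step 3: 80 μL + 560 μL = 640 μL total → factor 640/80 = 8
Step 4: unknown factor x
Step 5: 375 μL brought to 4950 μL → factor 4950/375 = 13.2
Product of known-step factors = 950.4
Overall factor = 0.200 M / (5.13 μM) = 38986
x = 38986 / 950.4 = 41.0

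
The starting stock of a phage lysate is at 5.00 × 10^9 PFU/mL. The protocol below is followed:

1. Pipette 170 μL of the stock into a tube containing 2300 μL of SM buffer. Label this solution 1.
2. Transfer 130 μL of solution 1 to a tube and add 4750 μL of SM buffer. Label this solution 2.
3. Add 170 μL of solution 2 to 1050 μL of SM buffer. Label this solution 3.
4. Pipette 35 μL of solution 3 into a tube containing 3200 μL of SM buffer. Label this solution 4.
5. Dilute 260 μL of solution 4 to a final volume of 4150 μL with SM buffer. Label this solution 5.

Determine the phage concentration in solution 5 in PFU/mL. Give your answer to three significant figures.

Step 1: 170 μL + 2300 μL = 2470 μL total → factor 2470/170 = 14.529
Step 2: 130 μL + 4750 μL = 4880 μL total → factor 4880/130 = 37.538
Step 3: 170 μL + 1050 μL = 1220 μL total → factor 1220/170 = 7.1765
Step 4: 35 μL + 3200 μL = 3235 μL total → factor 3235/35 = 92.429
Step 5: 260 μL brought to 4150 μL → factor 4150/260 = 15.962
Overall dilution factor = 14.529 × 37.538 × 7.1765 × 92.429 × 15.962 = 5.7745 × 10^6
Final = 5.00 × 10^9 PFU/mL / 5.7745 × 10^6 = 866 PFU/mL

866 PFU/mL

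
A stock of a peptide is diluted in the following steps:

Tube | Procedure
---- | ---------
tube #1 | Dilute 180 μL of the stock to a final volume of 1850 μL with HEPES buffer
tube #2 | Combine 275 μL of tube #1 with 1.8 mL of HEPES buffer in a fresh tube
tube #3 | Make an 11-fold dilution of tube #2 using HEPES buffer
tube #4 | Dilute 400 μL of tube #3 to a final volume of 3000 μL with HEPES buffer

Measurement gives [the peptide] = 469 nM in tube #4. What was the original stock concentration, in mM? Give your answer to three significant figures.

Step 1: 180 μL brought to 1850 μL → factor 1850/180 = 10.278
Step 2: 275 μL + 1.8 mL = 2075 μL total → factor 2075/275 = 7.5455
Step 3: 11-fold → factor 11
Step 4: 400 μL brought to 3000 μL → factor 3000/400 = 7.5
Overall dilution factor = 10.278 × 7.5455 × 11 × 7.5 = 6397.9
Stock = 469 nM × 6397.9 = 3.001 × 10^6 nM = 3.00 mM

3.00 mM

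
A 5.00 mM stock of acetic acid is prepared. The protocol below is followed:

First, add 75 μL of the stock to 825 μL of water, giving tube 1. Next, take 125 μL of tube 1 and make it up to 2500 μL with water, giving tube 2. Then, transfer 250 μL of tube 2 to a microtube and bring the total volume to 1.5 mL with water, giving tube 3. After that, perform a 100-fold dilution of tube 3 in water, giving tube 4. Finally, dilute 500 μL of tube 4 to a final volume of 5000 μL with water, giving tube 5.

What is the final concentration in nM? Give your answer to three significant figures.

3.47 nM

Step 1: 75 μL + 825 μL = 900 μL total → factor 900/75 = 12
Step 2: 125 μL brought to 2500 μL → factor 2500/125 = 20
Step 3: 250 μL brought to 1.5 mL → factor 1500/250 = 6
Step 4: 100-fold → factor 100
Step 5: 500 μL brought to 5000 μL → factor 5000/500 = 10
Overall dilution factor = 12 × 20 × 6 × 100 × 10 = 1.44 × 10^6
Final = 5.00 mM / 1.44 × 10^6 = 3.472 × 10^-6 mM = 3.47 nM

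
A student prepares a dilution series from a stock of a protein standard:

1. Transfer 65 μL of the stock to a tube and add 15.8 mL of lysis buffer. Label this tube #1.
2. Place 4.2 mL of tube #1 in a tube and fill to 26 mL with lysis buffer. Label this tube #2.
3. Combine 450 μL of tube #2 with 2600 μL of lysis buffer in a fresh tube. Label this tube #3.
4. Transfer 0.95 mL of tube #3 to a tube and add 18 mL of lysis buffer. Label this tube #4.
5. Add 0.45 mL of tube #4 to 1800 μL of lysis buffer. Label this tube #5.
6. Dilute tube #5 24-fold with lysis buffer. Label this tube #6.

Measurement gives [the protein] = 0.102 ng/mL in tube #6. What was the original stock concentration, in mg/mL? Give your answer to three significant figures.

2.50 mg/mL

Step 1: 65 μL + 15.8 mL = 15865 μL total → factor 15865/65 = 244.08
Step 2: 4.2 mL brought to 26 mL → factor 26/4.2 = 6.1905
Step 3: 450 μL + 2600 μL = 3050 μL total → factor 3050/450 = 6.7778
Step 4: 0.95 mL + 18 mL = 18.95 mL total → factor 18.95/0.95 = 19.947
Step 5: 0.45 mL + 1800 μL = 2.25 mL total → factor 2.25/0.45 = 5
Step 6: 24-fold → factor 24
Overall dilution factor = 244.08 × 6.1905 × 6.7778 × 19.947 × 5 × 24 = 2.4513 × 10^7
Stock = 0.102 ng/mL × 2.4513 × 10^7 = 2.500 × 10^6 ng/mL = 2.50 mg/mL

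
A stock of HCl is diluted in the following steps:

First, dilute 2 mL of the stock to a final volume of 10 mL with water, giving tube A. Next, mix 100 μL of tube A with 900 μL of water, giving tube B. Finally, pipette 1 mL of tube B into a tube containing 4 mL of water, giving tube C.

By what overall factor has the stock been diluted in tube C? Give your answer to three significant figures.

Step 1: 2 mL brought to 10 mL → factor 10/2 = 5
Step 2: 100 μL + 900 μL = 1000 μL total → factor 1000/100 = 10
Step 3: 1 mL + 4 mL = 5 mL total → factor 5/1 = 5
Overall dilution factor = 5 × 10 × 5 = 250

250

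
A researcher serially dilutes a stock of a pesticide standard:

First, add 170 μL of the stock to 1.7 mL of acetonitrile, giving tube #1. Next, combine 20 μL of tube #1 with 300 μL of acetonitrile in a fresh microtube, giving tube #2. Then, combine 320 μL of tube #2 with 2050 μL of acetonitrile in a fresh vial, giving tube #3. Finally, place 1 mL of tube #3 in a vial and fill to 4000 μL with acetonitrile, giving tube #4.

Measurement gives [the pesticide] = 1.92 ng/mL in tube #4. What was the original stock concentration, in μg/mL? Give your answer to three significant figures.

10.0 μg/mL

Step 1: 170 μL + 1.7 mL = 1870 μL total → factor 1870/170 = 11
Step 2: 20 μL + 300 μL = 320 μL total → factor 320/20 = 16
Step 3: 320 μL + 2050 μL = 2370 μL total → factor 2370/320 = 7.4062
Step 4: 1 mL brought to 4000 μL → factor 4/1 = 4
Overall dilution factor = 11 × 16 × 7.4062 × 4 = 5214
Stock = 1.92 ng/mL × 5214 = 1.001 × 10^4 ng/mL = 10.0 μg/mL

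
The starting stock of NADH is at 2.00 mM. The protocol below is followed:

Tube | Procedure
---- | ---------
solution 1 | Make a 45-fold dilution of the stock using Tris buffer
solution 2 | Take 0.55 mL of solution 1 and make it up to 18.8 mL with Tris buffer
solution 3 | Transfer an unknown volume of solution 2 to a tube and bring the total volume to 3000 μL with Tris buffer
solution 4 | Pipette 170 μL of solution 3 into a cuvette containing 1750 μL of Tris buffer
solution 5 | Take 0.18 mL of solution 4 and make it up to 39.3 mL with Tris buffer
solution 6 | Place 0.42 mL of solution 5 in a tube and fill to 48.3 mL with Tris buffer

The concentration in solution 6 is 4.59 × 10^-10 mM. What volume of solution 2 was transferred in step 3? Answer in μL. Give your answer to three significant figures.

300 μL

Step 1: 45-fold → factor 45
Step 2: 0.55 mL brought to 18.8 mL → factor 18.8/0.55 = 34.182
Step 3: v brought to 3000 μL → factor = 3000 μL/v
Step 4: 170 μL + 1750 μL = 1920 μL total → factor 1920/170 = 11.294
Step 5: 0.18 mL brought to 39.3 mL → factor 39.3/0.18 = 218.33
Step 6: 0.42 mL brought to 48.3 mL → factor 48.3/0.42 = 115
Product of known-step factors = 4.3619 × 10^8
Overall factor = 2.00 mM / (4.59 × 10^-10 mM) = 4.3573 × 10^9
Step-3 factor = 4.3573 × 10^9 / 4.3619 × 10^8 = 9.9894
v = 3000 μL / 9.9894 = 300 μL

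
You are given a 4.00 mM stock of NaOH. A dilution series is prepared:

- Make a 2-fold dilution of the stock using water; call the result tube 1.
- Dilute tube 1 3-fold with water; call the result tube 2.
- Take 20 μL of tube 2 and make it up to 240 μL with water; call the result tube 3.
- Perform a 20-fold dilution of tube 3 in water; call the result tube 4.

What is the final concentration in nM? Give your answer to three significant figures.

2.78 × 10^3 nM

Step 1: 2-fold → factor 2
Step 2: 3-fold → factor 3
Step 3: 20 μL brought to 240 μL → factor 240/20 = 12
Step 4: 20-fold → factor 20
Overall dilution factor = 2 × 3 × 12 × 20 = 1440
Final = 4.00 mM / 1440 = 0.002778 mM = 2.78 × 10^3 nM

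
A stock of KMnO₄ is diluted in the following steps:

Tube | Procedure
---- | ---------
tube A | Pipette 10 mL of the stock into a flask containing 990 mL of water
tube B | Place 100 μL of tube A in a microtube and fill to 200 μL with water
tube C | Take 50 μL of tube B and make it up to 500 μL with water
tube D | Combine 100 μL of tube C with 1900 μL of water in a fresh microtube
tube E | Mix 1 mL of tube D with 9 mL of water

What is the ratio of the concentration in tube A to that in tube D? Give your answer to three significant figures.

Step 1: 10 mL + 990 mL = 1000 mL total → factor 1000/10 = 100
Step 2: 100 μL brought to 200 μL → factor 200/100 = 2
Step 3: 50 μL brought to 500 μL → factor 500/50 = 10
Step 4: 100 μL + 1900 μL = 2000 μL total → factor 2000/100 = 20
Dilution factor to tube A = 100; to tube D = 40000
[tube A]/[tube D] = (factor to tube D)/(factor to tube A) = 40000/100 = 400

400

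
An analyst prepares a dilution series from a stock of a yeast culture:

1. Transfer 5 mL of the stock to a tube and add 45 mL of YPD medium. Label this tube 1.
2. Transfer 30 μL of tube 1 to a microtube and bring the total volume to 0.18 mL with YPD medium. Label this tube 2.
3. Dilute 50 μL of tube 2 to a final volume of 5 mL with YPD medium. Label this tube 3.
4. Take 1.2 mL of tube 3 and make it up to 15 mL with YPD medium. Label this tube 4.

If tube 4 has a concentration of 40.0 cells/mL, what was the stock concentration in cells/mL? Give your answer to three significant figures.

Step 1: 5 mL + 45 mL = 50 mL total → factor 50/5 = 10
Step 2: 30 μL brought to 0.18 mL → factor 180/30 = 6
Step 3: 50 μL brought to 5 mL → factor 5000/50 = 100
Step 4: 1.2 mL brought to 15 mL → factor 15/1.2 = 12.5
Overall dilution factor = 10 × 6 × 100 × 12.5 = 75000
Stock = 40.0 cells/mL × 75000 = 3.00 × 10^6 cells/mL

3.00 × 10^6 cells/mL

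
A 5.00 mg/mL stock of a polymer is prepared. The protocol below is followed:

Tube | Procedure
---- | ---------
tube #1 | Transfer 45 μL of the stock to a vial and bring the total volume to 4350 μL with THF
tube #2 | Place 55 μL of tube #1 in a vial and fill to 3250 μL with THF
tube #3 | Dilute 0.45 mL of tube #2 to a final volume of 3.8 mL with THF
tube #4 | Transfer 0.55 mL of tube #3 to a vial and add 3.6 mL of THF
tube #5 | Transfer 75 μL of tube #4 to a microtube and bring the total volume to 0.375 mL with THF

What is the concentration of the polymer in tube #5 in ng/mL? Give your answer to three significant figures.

Step 1: 45 μL brought to 4350 μL → factor 4350/45 = 96.667
Step 2: 55 μL brought to 3250 μL → factor 3250/55 = 59.091
Step 3: 0.45 mL brought to 3.8 mL → factor 3.8/0.45 = 8.4444
Step 4: 0.55 mL + 3.6 mL = 4.15 mL total → factor 4.15/0.55 = 7.5455
Step 5: 75 μL brought to 0.375 mL → factor 375/75 = 5
Overall dilution factor = 96.667 × 59.091 × 8.4444 × 7.5455 × 5 = 1.8198 × 10^6
Final = 5.00 mg/mL / 1.8198 × 10^6 = 2.748 × 10^-6 mg/mL = 2.75 ng/mL

2.75 ng/mL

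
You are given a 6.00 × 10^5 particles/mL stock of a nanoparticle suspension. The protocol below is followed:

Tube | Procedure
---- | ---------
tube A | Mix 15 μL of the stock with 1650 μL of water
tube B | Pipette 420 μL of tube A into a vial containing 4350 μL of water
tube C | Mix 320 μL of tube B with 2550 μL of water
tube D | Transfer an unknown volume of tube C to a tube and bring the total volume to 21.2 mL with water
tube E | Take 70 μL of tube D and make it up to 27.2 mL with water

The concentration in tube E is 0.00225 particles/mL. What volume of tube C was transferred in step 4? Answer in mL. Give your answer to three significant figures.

Step 1: 15 μL + 1650 μL = 1665 μL total → factor 1665/15 = 111
Step 2: 420 μL + 4350 μL = 4770 μL total → factor 4770/420 = 11.357
Step 3: 320 μL + 2550 μL = 2870 μL total → factor 2870/320 = 8.9688
Step 4: v brought to 21.2 mL → factor = 21.2 mL/v
Step 5: 70 μL brought to 27.2 mL → factor 27200/70 = 388.57
Product of known-step factors = 4.3933 × 10^6
Overall factor = 6.00 × 10^5 particles/mL / (0.00225 particles/mL) = 2.6667 × 10^8
Step-4 factor = 2.6667 × 10^8 / 4.3933 × 10^6 = 60.698
v = 21.2 mL / 60.698 = 0.349 mL

0.349 mL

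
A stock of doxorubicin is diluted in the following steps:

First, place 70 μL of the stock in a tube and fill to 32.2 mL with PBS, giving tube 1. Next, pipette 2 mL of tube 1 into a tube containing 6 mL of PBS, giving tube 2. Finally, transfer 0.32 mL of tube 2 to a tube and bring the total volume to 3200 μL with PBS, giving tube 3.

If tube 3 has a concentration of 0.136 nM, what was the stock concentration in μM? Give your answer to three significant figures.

Step 1: 70 μL brought to 32.2 mL → factor 32200/70 = 460
Step 2: 2 mL + 6 mL = 8 mL total → factor 8/2 = 4
Step 3: 0.32 mL brought to 3200 μL → factor 3.2/0.32 = 10
Overall dilution factor = 460 × 4 × 10 = 18400
Stock = 0.136 nM × 18400 = 2502 nM = 2.50 μM

2.50 μM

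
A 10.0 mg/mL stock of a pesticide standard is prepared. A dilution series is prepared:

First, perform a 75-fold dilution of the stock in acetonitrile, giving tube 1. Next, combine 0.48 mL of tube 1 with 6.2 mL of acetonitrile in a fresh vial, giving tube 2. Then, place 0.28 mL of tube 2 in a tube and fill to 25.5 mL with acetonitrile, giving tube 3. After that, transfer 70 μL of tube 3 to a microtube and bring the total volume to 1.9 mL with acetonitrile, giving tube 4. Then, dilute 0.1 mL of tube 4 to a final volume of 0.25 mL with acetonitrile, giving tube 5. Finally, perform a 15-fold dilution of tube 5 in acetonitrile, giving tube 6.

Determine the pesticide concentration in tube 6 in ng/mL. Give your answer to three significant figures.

Step 1: 75-fold → factor 75
Step 2: 0.48 mL + 6.2 mL = 6.68 mL total → factor 6.68/0.48 = 13.917
Step 3: 0.28 mL brought to 25.5 mL → factor 25.5/0.28 = 91.071
Step 4: 70 μL brought to 1.9 mL → factor 1900/70 = 27.143
Step 5: 0.1 mL brought to 0.25 mL → factor 0.25/0.1 = 2.5
Step 6: 15-fold → factor 15
Overall dilution factor = 75 × 13.917 × 91.071 × 27.143 × 2.5 × 15 = 9.6753 × 10^7
Final = 10.0 mg/mL / 9.6753 × 10^7 = 1.034 × 10^-7 mg/mL = 0.103 ng/mL

0.103 ng/mL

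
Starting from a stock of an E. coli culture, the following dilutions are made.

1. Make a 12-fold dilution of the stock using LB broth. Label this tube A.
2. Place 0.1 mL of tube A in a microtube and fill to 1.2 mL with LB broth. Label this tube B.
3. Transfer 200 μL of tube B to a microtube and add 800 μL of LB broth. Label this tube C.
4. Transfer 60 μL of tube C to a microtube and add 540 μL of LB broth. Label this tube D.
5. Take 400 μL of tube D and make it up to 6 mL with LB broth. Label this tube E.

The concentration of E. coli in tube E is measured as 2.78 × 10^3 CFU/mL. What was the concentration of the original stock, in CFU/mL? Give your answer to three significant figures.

Step 1: 12-fold → factor 12
Step 2: 0.1 mL brought to 1.2 mL → factor 1.2/0.1 = 12
Step 3: 200 μL + 800 μL = 1000 μL total → factor 1000/200 = 5
Step 4: 60 μL + 540 μL = 600 μL total → factor 600/60 = 10
Step 5: 400 μL brought to 6 mL → factor 6000/400 = 15
Overall dilution factor = 12 × 12 × 5 × 10 × 15 = 1.08 × 10^5
Stock = 2.78 × 10^3 CFU/mL × 1.08 × 10^5 = 3.00 × 10^8 CFU/mL

3.00 × 10^8 CFU/mL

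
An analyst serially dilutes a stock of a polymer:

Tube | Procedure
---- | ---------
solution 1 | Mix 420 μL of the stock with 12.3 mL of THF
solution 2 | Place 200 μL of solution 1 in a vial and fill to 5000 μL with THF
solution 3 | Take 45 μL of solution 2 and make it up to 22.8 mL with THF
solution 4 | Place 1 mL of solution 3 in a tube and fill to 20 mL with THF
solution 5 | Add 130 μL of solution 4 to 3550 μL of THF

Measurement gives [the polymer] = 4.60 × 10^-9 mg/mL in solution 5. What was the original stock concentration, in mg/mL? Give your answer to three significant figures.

0.999 mg/mL

Step 1: 420 μL + 12.3 mL = 12720 μL total → factor 12720/420 = 30.286
Step 2: 200 μL brought to 5000 μL → factor 5000/200 = 25
Step 3: 45 μL brought to 22.8 mL → factor 22800/45 = 506.67
Step 4: 1 mL brought to 20 mL → factor 20/1 = 20
Step 5: 130 μL + 3550 μL = 3680 μL total → factor 3680/130 = 28.308
Overall dilution factor = 30.286 × 25 × 506.67 × 20 × 28.308 = 2.1719 × 10^8
Stock = 4.60 × 10^-9 mg/mL × 2.1719 × 10^8 = 0.999 mg/mL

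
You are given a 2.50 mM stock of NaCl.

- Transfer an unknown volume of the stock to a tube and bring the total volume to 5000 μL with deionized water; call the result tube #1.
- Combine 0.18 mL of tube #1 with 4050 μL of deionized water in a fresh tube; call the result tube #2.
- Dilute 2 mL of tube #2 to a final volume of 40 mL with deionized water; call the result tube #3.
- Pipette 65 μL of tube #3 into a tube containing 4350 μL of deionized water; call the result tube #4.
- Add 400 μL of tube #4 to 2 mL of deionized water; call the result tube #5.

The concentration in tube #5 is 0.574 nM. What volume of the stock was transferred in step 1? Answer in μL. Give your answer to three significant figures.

Step 1: v brought to 5000 μL → factor = 5000 μL/v
Step 2: 0.18 mL + 4050 μL = 4.23 mL total → factor 4.23/0.18 = 23.5
Step 3: 2 mL brought to 40 mL → factor 40/2 = 20
Step 4: 65 μL + 4350 μL = 4415 μL total → factor 4415/65 = 67.923
Step 5: 400 μL + 2 mL = 2400 μL total → factor 2400/400 = 6
Product of known-step factors = 1.9154 × 10^5
Overall factor = 2.50 mM / (0.574 nM) = 4.3554 × 10^6
Step-1 factor = 4.3554 × 10^6 / 1.9154 × 10^5 = 22.738
v = 5000 μL / 22.738 = 220 μL

220 μL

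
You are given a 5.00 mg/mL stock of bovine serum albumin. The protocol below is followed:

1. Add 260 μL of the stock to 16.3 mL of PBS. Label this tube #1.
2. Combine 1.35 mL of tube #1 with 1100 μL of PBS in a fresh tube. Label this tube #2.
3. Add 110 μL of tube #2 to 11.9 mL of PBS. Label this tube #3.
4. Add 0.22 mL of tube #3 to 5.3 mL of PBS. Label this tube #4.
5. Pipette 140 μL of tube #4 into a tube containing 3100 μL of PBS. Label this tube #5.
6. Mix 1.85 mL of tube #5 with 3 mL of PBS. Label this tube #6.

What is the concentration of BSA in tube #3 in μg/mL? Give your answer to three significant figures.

Step 1: 260 μL + 16.3 mL = 16560 μL total → factor 16560/260 = 63.692
Step 2: 1.35 mL + 1100 μL = 2.45 mL total → factor 2.45/1.35 = 1.8148
Step 3: 110 μL + 11.9 mL = 12010 μL total → factor 12010/110 = 109.18
Dilution factor through tube #3 = 63.692 × 1.8148 × 109.18 = 12620
[tube #3] = 5.00 mg/mL / 12620 = 0.0003962 mg/mL = 0.396 μg/mL

0.396 μg/mL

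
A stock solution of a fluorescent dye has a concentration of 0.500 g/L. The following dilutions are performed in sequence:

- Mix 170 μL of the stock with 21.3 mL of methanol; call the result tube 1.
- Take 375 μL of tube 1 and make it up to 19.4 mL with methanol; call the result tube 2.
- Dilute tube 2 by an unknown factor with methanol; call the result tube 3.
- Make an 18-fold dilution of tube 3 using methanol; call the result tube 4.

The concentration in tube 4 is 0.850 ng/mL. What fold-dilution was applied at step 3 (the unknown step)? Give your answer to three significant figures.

5.00-fold

Step 1: 170 μL + 21.3 mL = 21470 μL total → factor 21470/170 = 126.29
Step 2: 375 μL brought to 19.4 mL → factor 19400/375 = 51.733
Step 3: unknown factor x
Step 4: 18-fold → factor 18
Product of known-step factors = 1.1761 × 10^5
Overall factor = 0.500 g/L / (0.850 ng/mL) = 5.8824 × 10^5
x = 5.8824 × 10^5 / 1.1761 × 10^5 = 5.00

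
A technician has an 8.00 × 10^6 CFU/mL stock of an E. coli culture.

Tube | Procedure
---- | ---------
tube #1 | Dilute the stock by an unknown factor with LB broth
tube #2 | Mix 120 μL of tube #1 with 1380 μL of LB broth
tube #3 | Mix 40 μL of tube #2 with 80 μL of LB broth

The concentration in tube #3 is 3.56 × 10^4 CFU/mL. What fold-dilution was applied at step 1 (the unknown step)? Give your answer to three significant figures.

Step 1: unknown factor x
Step 2: 120 μL + 1380 μL = 1500 μL total → factor 1500/120 = 12.5
Step 3: 40 μL + 80 μL = 120 μL total → factor 120/40 = 3
Product of known-step factors = 37.5
Overall factor = 8.00 × 10^6 CFU/mL / (3.56 × 10^4 CFU/mL) = 224.72
x = 224.72 / 37.5 = 5.99

5.99-fold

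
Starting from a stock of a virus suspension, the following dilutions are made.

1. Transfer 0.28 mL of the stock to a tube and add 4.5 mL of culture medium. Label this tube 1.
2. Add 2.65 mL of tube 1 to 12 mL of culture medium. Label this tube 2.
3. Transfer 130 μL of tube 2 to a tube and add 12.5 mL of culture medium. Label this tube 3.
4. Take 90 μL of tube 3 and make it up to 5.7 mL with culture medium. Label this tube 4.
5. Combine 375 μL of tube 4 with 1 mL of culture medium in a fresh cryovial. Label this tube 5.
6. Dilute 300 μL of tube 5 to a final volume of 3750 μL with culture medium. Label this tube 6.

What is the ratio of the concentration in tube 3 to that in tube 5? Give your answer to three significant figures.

Step 1: 0.28 mL + 4.5 mL = 4.78 mL total → factor 4.78/0.28 = 17.071
Step 2: 2.65 mL + 12 mL = 14.65 mL total → factor 14.65/2.65 = 5.5283
Step 3: 130 μL + 12.5 mL = 12630 μL total → factor 12630/130 = 97.154
Step 4: 90 μL brought to 5.7 mL → factor 5700/90 = 63.333
Step 5: 375 μL + 1 mL = 1375 μL total → factor 1375/375 = 3.6667
Dilution factor to tube 3 = 9169; to tube 5 = 2.1292 × 10^6
[tube 3]/[tube 5] = (factor to tube 5)/(factor to tube 3) = 2.1292 × 10^6/9169 = 232

232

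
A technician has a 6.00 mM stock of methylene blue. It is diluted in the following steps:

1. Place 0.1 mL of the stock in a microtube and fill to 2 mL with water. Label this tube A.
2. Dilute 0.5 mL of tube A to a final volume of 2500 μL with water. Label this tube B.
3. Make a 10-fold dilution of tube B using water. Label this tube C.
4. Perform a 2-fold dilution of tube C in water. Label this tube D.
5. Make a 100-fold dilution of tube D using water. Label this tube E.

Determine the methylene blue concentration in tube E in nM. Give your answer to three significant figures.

Step 1: 0.1 mL brought to 2 mL → factor 2/0.1 = 20
Step 2: 0.5 mL brought to 2500 μL → factor 2.5/0.5 = 5
Step 3: 10-fold → factor 10
Step 4: 2-fold → factor 2
Step 5: 100-fold → factor 100
Overall dilution factor = 20 × 5 × 10 × 2 × 100 = 2 × 10^5
Final = 6.00 mM / 2 × 10^5 = 3.000 × 10^-5 mM = 30.0 nM

30.0 nM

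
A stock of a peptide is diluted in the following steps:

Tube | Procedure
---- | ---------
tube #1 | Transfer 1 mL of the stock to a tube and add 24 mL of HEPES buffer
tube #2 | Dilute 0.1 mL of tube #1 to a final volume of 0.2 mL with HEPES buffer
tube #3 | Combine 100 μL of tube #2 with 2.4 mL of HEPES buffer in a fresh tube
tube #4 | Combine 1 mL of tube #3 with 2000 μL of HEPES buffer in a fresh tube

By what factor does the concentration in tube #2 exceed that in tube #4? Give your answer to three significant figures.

Step 1: 1 mL + 24 mL = 25 mL total → factor 25/1 = 25
Step 2: 0.1 mL brought to 0.2 mL → factor 0.2/0.1 = 2
Step 3: 100 μL + 2.4 mL = 2500 μL total → factor 2500/100 = 25
Step 4: 1 mL + 2000 μL = 3 mL total → factor 3/1 = 3
Dilution factor to tube #2 = 50; to tube #4 = 3750
[tube #2]/[tube #4] = (factor to tube #4)/(factor to tube #2) = 3750/50 = 75.0

75.0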